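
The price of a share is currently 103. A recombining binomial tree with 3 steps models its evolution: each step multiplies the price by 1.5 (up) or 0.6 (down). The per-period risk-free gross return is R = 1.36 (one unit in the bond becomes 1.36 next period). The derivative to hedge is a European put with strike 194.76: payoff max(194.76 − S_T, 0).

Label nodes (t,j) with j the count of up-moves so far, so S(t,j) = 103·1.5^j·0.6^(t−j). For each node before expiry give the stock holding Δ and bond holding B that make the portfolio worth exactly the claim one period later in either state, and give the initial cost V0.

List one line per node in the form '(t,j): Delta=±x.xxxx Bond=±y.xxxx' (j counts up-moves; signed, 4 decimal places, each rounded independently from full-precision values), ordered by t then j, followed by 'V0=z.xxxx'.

Under the risk-neutral measure, an up-move has probability p* = (R−d)/(u−d) = 0.8444 and values discount at R = 1.36.
Terminal payoffs: V(3,0)=172.5120, V(3,1)=139.1400, V(3,2)=55.7100, V(3,3)=0.0000
Node (2,0) S=37.0800: V=(p*·139.1400+(1−p*)·172.5120)/1.36=106.1259; Δ=(139.1400−172.5120)/(55.6200−22.2480)=-1.0000; B=V−Δ·S=143.2059
Node (2,1) S=92.7000: V=(p*·55.7100+(1−p*)·139.1400)/1.36=50.5059; Δ=(55.7100−139.1400)/(139.0500−55.6200)=-1.0000; B=V−Δ·S=143.2059
Node (2,2) S=231.7500: V=(p*·0.0000+(1−p*)·55.7100)/1.36=6.3721; Δ=(0.0000−55.7100)/(347.6250−139.0500)=-0.2671; B=V−Δ·S=68.2721
Node (1,0) S=61.8000: V=(p*·50.5059+(1−p*)·106.1259)/1.36=43.4984; Δ=(50.5059−106.1259)/(92.7000−37.0800)=-1.0000; B=V−Δ·S=105.2984
Node (1,1) S=154.5000: V=(p*·6.3721+(1−p*)·50.5059)/1.36=9.7333; Δ=(6.3721−50.5059)/(231.7500−92.7000)=-0.3174; B=V−Δ·S=58.7709
Node (0,0) S=103.0000: V=(p*·9.7333+(1−p*)·43.4984)/1.36=11.0189; Δ=(9.7333−43.4984)/(154.5000−61.8000)=-0.3642; B=V−Δ·S=48.5357
The time-0 hedge costs 11.0189, which is the no-arbitrage price.

(0,0): Delta=-0.3642 Bond=48.5357
(1,0): Delta=-1.0000 Bond=105.2984
(1,1): Delta=-0.3174 Bond=58.7709
(2,0): Delta=-1.0000 Bond=143.2059
(2,1): Delta=-1.0000 Bond=143.2059
(2,2): Delta=-0.2671 Bond=68.2721
V0=11.0189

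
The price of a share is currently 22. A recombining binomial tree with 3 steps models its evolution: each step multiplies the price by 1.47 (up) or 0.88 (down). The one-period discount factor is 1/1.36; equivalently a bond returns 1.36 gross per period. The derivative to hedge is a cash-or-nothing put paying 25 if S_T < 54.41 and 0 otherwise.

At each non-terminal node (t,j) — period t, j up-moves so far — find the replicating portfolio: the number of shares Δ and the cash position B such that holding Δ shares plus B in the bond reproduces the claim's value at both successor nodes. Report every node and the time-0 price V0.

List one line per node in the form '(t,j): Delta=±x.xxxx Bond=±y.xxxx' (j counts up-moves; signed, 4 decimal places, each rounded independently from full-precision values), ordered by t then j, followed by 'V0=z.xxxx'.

No-arbitrage ⇒ martingale measure with p* = (R−d)/(u−d) = 0.8136.
Terminal values V(3,·): V(3,0)=25.0000, V(3,1)=25.0000, V(3,2)=25.0000, V(3,3)=0.0000
  t=2,j=0: stock 17.0368 → up 25.0441 (V=25.0000), down 14.9924 (V=25.0000). Price 18.3824; hedge Δ=0.0000, bond B=18.3824.
  t=2,j=1: stock 28.4592 → up 41.8350 (V=25.0000), down 25.0441 (V=25.0000). Price 18.3824; hedge Δ=0.0000, bond B=18.3824.
  t=2,j=2: stock 47.5398 → up 69.8835 (V=0.0000), down 41.8350 (V=25.0000). Price 3.4272; hedge Δ=-0.8913, bond B=45.8001.
  t=1,j=0: stock 19.3600 → up 28.4592 (V=18.3824), down 17.0368 (V=18.3824). Price 13.5164; hedge Δ=0.0000, bond B=13.5164.
  t=1,j=1: stock 32.3400 → up 47.5398 (V=3.4272), down 28.4592 (V=18.3824). Price 4.5702; hedge Δ=-0.7838, bond B=29.9179.
  t=0,j=0: stock 22.0000 → up 32.3400 (V=4.5702), down 19.3600 (V=13.5164). Price 4.5869; hedge Δ=-0.6892, bond B=19.7500.
The time-0 hedge costs 4.5869, which is the no-arbitrage price.

(0,0): Delta=-0.6892 Bond=19.7500
(1,0): Delta=0.0000 Bond=13.5164
(1,1): Delta=-0.7838 Bond=29.9179
(2,0): Delta=0.0000 Bond=18.3824
(2,1): Delta=0.0000 Bond=18.3824
(2,2): Delta=-0.8913 Bond=45.8001
V0=4.5869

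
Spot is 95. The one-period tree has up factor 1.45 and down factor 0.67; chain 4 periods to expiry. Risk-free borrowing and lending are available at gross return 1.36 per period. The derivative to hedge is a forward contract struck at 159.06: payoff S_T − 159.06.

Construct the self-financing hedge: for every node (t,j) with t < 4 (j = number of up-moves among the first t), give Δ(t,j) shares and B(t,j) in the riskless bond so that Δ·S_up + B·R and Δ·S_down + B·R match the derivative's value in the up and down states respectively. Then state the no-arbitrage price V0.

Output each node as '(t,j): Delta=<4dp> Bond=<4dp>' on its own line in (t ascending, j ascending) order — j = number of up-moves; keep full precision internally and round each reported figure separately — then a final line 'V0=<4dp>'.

(0,0): Delta=1.0000 Bond=-46.4949
(1,0): Delta=1.0000 Bond=-63.2331
(1,1): Delta=1.0000 Bond=-63.2331
(2,0): Delta=1.0000 Bond=-85.9970
(2,1): Delta=1.0000 Bond=-85.9970
(2,2): Delta=1.0000 Bond=-85.9970
(3,0): Delta=1.0000 Bond=-116.9559
(3,1): Delta=1.0000 Bond=-116.9559
(3,2): Delta=1.0000 Bond=-116.9559
(3,3): Delta=1.0000 Bond=-116.9559
V0=48.5051

The replicating-portfolio and risk-neutral prices coincide; use p* = (1.36−0.67)/(1.45−0.67) = 0.8846 for the latter.
At expiry t=4: V(4,0)=-139.9164, V(4,1)=-117.6299, V(4,2)=-69.3978, V(4,3)=34.9850, V(4,4)=260.8881
Node (3,0) S=28.5725: V=(p*·-117.6299+(1−p*)·-139.9164)/1.36=-88.3834; Δ=(-117.6299−-139.9164)/(41.4301−19.1436)=1.0000; B=V−Δ·S=-116.9559
Node (3,1) S=61.8360: V=(p*·-69.3978+(1−p*)·-117.6299)/1.36=-55.1199; Δ=(-69.3978−-117.6299)/(89.6622−41.4301)=1.0000; B=V−Δ·S=-116.9559
Node (3,2) S=133.8241: V=(p*·34.9850+(1−p*)·-69.3978)/1.36=16.8682; Δ=(34.9850−-69.3978)/(194.0450−89.6622)=1.0000; B=V−Δ·S=-116.9559
Node (3,3) S=289.6194: V=(p*·260.8881+(1−p*)·34.9850)/1.36=172.6635; Δ=(260.8881−34.9850)/(419.9481−194.0450)=1.0000; B=V−Δ·S=-116.9559
Node (2,0) S=42.6455: V=(p*·-55.1199+(1−p*)·-88.3834)/1.36=-43.3515; Δ=(-55.1199−-88.3834)/(61.8360−28.5725)=1.0000; B=V−Δ·S=-85.9970
Node (2,1) S=92.2925: V=(p*·16.8682+(1−p*)·-55.1199)/1.36=6.2955; Δ=(16.8682−-55.1199)/(133.8241−61.8360)=1.0000; B=V−Δ·S=-85.9970
Node (2,2) S=199.7375: V=(p*·172.6635+(1−p*)·16.8682)/1.36=113.7405; Δ=(172.6635−16.8682)/(289.6194−133.8241)=1.0000; B=V−Δ·S=-85.9970
Node (1,0) S=63.6500: V=(p*·6.2955+(1−p*)·-43.3515)/1.36=0.4169; Δ=(6.2955−-43.3515)/(92.2925−42.6455)=1.0000; B=V−Δ·S=-63.2331
Node (1,1) S=137.7500: V=(p*·113.7405+(1−p*)·6.2955)/1.36=74.5169; Δ=(113.7405−6.2955)/(199.7375−92.2925)=1.0000; B=V−Δ·S=-63.2331
Node (0,0) S=95.0000: V=(p*·74.5169+(1−p*)·0.4169)/1.36=48.5051; Δ=(74.5169−0.4169)/(137.7500−63.6500)=1.0000; B=V−Δ·S=-46.4949
The time-0 hedge costs 48.5051, which is the no-arbitrage price.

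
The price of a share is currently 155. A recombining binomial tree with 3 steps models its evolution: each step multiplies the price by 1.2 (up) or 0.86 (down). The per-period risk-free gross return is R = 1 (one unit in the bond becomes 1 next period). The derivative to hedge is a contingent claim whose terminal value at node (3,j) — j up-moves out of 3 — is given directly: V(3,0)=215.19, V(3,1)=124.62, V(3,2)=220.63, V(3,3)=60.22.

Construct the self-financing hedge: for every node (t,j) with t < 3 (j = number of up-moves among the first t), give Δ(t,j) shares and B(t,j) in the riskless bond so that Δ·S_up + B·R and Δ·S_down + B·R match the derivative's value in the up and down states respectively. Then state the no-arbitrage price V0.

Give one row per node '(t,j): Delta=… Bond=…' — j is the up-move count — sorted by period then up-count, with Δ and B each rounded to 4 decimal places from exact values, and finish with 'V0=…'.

(0,0): Delta=-0.2282 Bond=202.6579
(1,0): Delta=-0.3032 Bond=212.6580
(1,1): Delta=-0.1514 Bond=188.3719
(2,0): Delta=-2.3237 Bond=444.2788
(2,1): Delta=1.7653 Bond=-118.2288
(2,2): Delta=-2.1138 Bond=626.3729
V0=167.2855

The replicating-portfolio and risk-neutral prices coincide; use p* = (1−0.86)/(1.2−0.86) = 0.4118 for the latter.
Terminal payoffs: V(3,0)=215.1900, V(3,1)=124.6200, V(3,2)=220.6300, V(3,3)=60.2200
  t=2,j=0: stock 114.6380 → up 137.5656 (V=124.6200), down 98.5887 (V=215.1900). Price 177.8965; hedge Δ=-2.3237, bond B=444.2788.
  t=2,j=1: stock 159.9600 → up 191.9520 (V=220.6300), down 137.5656 (V=124.6200). Price 164.1535; hedge Δ=1.7653, bond B=-118.2288.
  t=2,j=2: stock 223.2000 → up 267.8400 (V=60.2200), down 191.9520 (V=220.6300). Price 154.5788; hedge Δ=-2.1138, bond B=626.3729.
  t=1,j=0: stock 133.3000 → up 159.9600 (V=164.1535), down 114.6380 (V=177.8965). Price 172.2376; hedge Δ=-0.3032, bond B=212.6580.
  t=1,j=1: stock 186.0000 → up 223.2000 (V=154.5788), down 159.9600 (V=164.1535). Price 160.2110; hedge Δ=-0.1514, bond B=188.3719.
  t=0,j=0: stock 155.0000 → up 186.0000 (V=160.2110), down 133.3000 (V=172.2376). Price 167.2855; hedge Δ=-0.2282, bond B=202.6579.
Self-financing check: at every node Δ·S+B equals the discounted successor values.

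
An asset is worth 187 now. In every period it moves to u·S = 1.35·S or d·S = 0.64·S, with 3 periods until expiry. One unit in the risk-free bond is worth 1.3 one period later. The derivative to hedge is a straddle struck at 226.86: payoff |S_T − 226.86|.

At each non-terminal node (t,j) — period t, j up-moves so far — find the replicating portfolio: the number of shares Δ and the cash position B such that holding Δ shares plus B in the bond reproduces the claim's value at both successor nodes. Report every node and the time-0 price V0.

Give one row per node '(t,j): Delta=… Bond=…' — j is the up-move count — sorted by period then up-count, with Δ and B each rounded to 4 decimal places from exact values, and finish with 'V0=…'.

(0,0): Delta=0.7964 Bond=-62.1189
(1,0): Delta=-1.0000 Bond=134.2367
(1,1): Delta=0.8609 Bond=-97.0418
(2,0): Delta=-1.0000 Bond=174.5077
(2,1): Delta=-1.0000 Bond=174.5077
(2,2): Delta=0.9277 Bond=-148.9317
V0=86.8049

Since d<R<u, set p* = (R−d)/(u−d) = 0.9296; price each node as the discounted p*-expectation of its children.
Terminal values V(3,·): V(3,0)=177.8391, V(3,1)=123.4565, V(3,2)=8.7432, V(3,3)=233.2301
Node (2,0) S=76.5952: V=(p*·123.4565+(1−p*)·177.8391)/1.3=97.9125; Δ=(123.4565−177.8391)/(103.4035−49.0209)=-1.0000; B=V−Δ·S=174.5077
Node (2,1) S=161.5680: V=(p*·8.7432+(1−p*)·123.4565)/1.3=12.9397; Δ=(8.7432−123.4565)/(218.1168−103.4035)=-1.0000; B=V−Δ·S=174.5077
Node (2,2) S=340.8075: V=(p*·233.2301+(1−p*)·8.7432)/1.3=167.2471; Δ=(233.2301−8.7432)/(460.0901−218.1168)=0.9277; B=V−Δ·S=-148.9317
Node (1,0) S=119.6800: V=(p*·12.9397+(1−p*)·97.9125)/1.3=14.5567; Δ=(12.9397−97.9125)/(161.5680−76.5952)=-1.0000; B=V−Δ·S=134.2367
Node (1,1) S=252.4500: V=(p*·167.2471+(1−p*)·12.9397)/1.3=120.2926; Δ=(167.2471−12.9397)/(340.8075−161.5680)=0.8609; B=V−Δ·S=-97.0418
Node (0,0) S=187.0000: V=(p*·120.2926+(1−p*)·14.5567)/1.3=86.8049; Δ=(120.2926−14.5567)/(252.4500−119.6800)=0.7964; B=V−Δ·S=-62.1189
Self-financing check: at every node Δ·S+B equals the discounted successor values.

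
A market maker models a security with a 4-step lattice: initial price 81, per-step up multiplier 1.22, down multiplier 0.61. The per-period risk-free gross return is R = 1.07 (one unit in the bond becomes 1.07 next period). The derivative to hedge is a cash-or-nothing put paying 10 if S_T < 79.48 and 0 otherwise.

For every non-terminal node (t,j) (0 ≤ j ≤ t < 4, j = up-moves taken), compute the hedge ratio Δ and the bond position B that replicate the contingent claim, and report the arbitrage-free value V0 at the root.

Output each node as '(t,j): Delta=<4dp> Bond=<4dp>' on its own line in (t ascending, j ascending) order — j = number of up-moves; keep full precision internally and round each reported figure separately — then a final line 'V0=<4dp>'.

(0,0): Delta=-0.0693 Bond=7.5578
(1,0): Delta=-0.1648 Bond=12.8050
(1,1): Delta=-0.0537 Bond=6.5484
(2,0): Delta=0.0000 Bond=8.7344
(2,1): Delta=-0.1917 Bond=15.3210
(2,2): Delta=-0.0312 Bond=4.2956
(3,0): Delta=0.0000 Bond=9.3458
(3,1): Delta=0.0000 Bond=9.3458
(3,2): Delta=-0.2229 Bond=18.6916
(3,3): Delta=0.0000 Bond=0.0000
V0=1.9440

No-arbitrage ⇒ martingale measure with p* = (R−d)/(u−d) = 0.7541.
Terminal payoffs: V(4,0)=10.0000, V(4,1)=10.0000, V(4,2)=10.0000, V(4,3)=0.0000, V(4,4)=0.0000
Node (3,0) S=18.3855: V=(p*·10.0000+(1−p*)·10.0000)/1.07=9.3458; Δ=(10.0000−10.0000)/(22.4303−11.2151)=0.0000; B=V−Δ·S=9.3458
Node (3,1) S=36.7709: V=(p*·10.0000+(1−p*)·10.0000)/1.07=9.3458; Δ=(10.0000−10.0000)/(44.8605−22.4303)=0.0000; B=V−Δ·S=9.3458
Node (3,2) S=73.5418: V=(p*·0.0000+(1−p*)·10.0000)/1.07=2.2981; Δ=(0.0000−10.0000)/(89.7210−44.8605)=-0.2229; B=V−Δ·S=18.6916
Node (3,3) S=147.0837: V=(p*·0.0000+(1−p*)·0.0000)/1.07=0.0000; Δ=(0.0000−0.0000)/(179.4421−89.7210)=0.0000; B=V−Δ·S=0.0000
Node (2,0) S=30.1401: V=(p*·9.3458+(1−p*)·9.3458)/1.07=8.7344; Δ=(9.3458−9.3458)/(36.7709−18.3855)=0.0000; B=V−Δ·S=8.7344
Node (2,1) S=60.2802: V=(p*·2.2981+(1−p*)·9.3458)/1.07=3.7675; Δ=(2.2981−9.3458)/(73.5418−36.7709)=-0.1917; B=V−Δ·S=15.3210
Node (2,2) S=120.5604: V=(p*·0.0000+(1−p*)·2.2981)/1.07=0.5281; Δ=(0.0000−2.2981)/(147.0837−73.5418)=-0.0312; B=V−Δ·S=4.2956
Node (1,0) S=49.4100: V=(p*·3.7675+(1−p*)·8.7344)/1.07=4.6625; Δ=(3.7675−8.7344)/(60.2802−30.1401)=-0.1648; B=V−Δ·S=12.8050
Node (1,1) S=98.8200: V=(p*·0.5281+(1−p*)·3.7675)/1.07=1.2380; Δ=(0.5281−3.7675)/(120.5604−60.2802)=-0.0537; B=V−Δ·S=6.5484
Node (0,0) S=81.0000: V=(p*·1.2380+(1−p*)·4.6625)/1.07=1.9440; Δ=(1.2380−4.6625)/(98.8200−49.4100)=-0.0693; B=V−Δ·S=7.5578
Each (Δ,B) replicates both successor values, so the strategy is self-financing and V0 is arbitrage-free.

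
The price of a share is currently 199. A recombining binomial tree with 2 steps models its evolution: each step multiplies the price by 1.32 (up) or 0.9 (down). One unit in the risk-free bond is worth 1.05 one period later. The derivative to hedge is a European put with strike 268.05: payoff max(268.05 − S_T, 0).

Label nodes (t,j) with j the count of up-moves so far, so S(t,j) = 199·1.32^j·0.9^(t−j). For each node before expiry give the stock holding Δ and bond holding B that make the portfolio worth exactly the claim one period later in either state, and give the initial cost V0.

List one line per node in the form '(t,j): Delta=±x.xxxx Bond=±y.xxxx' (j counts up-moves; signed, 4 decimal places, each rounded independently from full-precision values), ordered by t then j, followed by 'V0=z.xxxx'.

(0,0): Delta=-0.6798 Bond=188.5078
(1,0): Delta=-1.0000 Bond=255.2857
(1,1): Delta=-0.2868 Bond=94.6988
V0=53.2328

Risk-neutral probability p* = (R−d)/(u−d) = (1.05−0.9)/(1.32−0.9) = 0.3571.
Terminal values V(2,·): V(2,0)=106.8600, V(2,1)=31.6380, V(2,2)=0.0000
  t=1,j=0: stock 179.1000 → up 236.4120 (V=31.6380), down 161.1900 (V=106.8600). Price 76.1857; hedge Δ=-1.0000, bond B=255.2857.
  t=1,j=1: stock 262.6800 → up 346.7376 (V=0.0000), down 236.4120 (V=31.6380). Price 19.3702; hedge Δ=-0.2868, bond B=94.6988.
  t=0,j=0: stock 199.0000 → up 262.6800 (V=19.3702), down 179.1000 (V=76.1857). Price 53.2328; hedge Δ=-0.6798, bond B=188.5078.
Each (Δ,B) replicates both successor values, so the strategy is self-financing and V0 is arbitrage-free.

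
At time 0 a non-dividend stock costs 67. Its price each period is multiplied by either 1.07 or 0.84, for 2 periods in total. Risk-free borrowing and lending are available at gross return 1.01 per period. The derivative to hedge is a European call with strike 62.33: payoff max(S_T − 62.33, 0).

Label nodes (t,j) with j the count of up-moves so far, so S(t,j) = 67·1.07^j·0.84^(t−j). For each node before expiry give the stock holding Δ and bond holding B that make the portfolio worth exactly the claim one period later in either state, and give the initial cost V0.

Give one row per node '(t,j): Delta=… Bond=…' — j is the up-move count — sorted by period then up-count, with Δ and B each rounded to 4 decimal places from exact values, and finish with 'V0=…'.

The replicating-portfolio and risk-neutral prices coincide; use p* = (1.01−0.84)/(1.07−0.84) = 0.7391 for the latter.
Terminal payoffs: V(2,0)=0.0000, V(2,1)=0.0000, V(2,2)=14.3783
(1,0): S=56.2800. Δ = (V_up−V_dn)/(S_up−S_dn) = (0.0000−0.0000)/(60.2196−47.2752) = 0.0000. V = [p*·0.0000 + (1−p*)·0.0000]/1.01 = 0.0000. B = V − Δ·S = 0.0000.
(1,1): S=71.6900. Δ = (V_up−V_dn)/(S_up−S_dn) = (14.3783−0.0000)/(76.7083−60.2196) = 0.8720. V = [p*·14.3783 + (1−p*)·0.0000]/1.01 = 10.5222. B = V − Δ·S = -51.9921.
(0,0): S=67.0000. Δ = (V_up−V_dn)/(S_up−S_dn) = (10.5222−0.0000)/(71.6900−56.2800) = 0.6828. V = [p*·10.5222 + (1−p*)·0.0000]/1.01 = 7.7003. B = V − Δ·S = -38.0485.
Root portfolio cost Δ·67+B reproduces V0=7.7003.

(0,0): Delta=0.6828 Bond=-38.0485
(1,0): Delta=0.0000 Bond=0.0000
(1,1): Delta=0.8720 Bond=-51.9921
V0=7.7003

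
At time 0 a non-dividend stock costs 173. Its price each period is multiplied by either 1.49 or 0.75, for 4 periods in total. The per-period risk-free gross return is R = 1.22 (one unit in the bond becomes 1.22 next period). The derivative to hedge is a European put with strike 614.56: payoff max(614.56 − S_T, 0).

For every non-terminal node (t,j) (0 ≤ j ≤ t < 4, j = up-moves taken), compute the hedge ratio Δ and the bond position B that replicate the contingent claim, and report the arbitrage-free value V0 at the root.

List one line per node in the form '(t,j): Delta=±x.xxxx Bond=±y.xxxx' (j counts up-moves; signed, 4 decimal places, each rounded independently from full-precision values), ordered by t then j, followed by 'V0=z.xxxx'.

(0,0): Delta=-0.7375 Bond=249.4991
(1,0): Delta=-1.0000 Bond=338.4424
(1,1): Delta=-0.6617 Bond=284.8262
(2,0): Delta=-1.0000 Bond=412.8998
(2,1): Delta=-1.0000 Bond=412.8998
(2,2): Delta=-0.5638 Bond=309.9109
(3,0): Delta=-1.0000 Bond=503.7377
(3,1): Delta=-1.0000 Bond=503.7377
(3,2): Delta=-1.0000 Bond=503.7377
(3,3): Delta=-0.4377 Bond=305.9115
V0=121.9038

No-arbitrage ⇒ martingale measure with p* = (R−d)/(u−d) = 0.6351.
Terminal payoffs: V(4,0)=559.8217, V(4,1)=505.8133, V(4,2)=398.5165, V(4,3)=185.3536, V(4,4)=0.0000
(3,0): S=72.9844. Δ = (V_up−V_dn)/(S_up−S_dn) = (505.8133−559.8217)/(108.7467−54.7383) = -1.0000. V = [p*·505.8133 + (1−p*)·559.8217]/1.22 = 430.7533. B = V − Δ·S = 503.7377.
(3,1): S=144.9956. Δ = (V_up−V_dn)/(S_up−S_dn) = (398.5165−505.8133)/(216.0435−108.7467) = -1.0000. V = [p*·398.5165 + (1−p*)·505.8133]/1.22 = 358.7421. B = V − Δ·S = 503.7377.
(3,2): S=288.0580. Δ = (V_up−V_dn)/(S_up−S_dn) = (185.3536−398.5165)/(429.2064−216.0435) = -1.0000. V = [p*·185.3536 + (1−p*)·398.5165]/1.22 = 215.6797. B = V − Δ·S = 503.7377.
(3,3): S=572.2752. Δ = (V_up−V_dn)/(S_up−S_dn) = (0.0000−185.3536)/(852.6900−429.2064) = -0.4377. V = [p*·0.0000 + (1−p*)·185.3536]/1.22 = 55.4336. B = V − Δ·S = 305.9115.
(2,0): S=97.3125. Δ = (V_up−V_dn)/(S_up−S_dn) = (358.7421−430.7533)/(144.9956−72.9844) = -1.0000. V = [p*·358.7421 + (1−p*)·430.7533]/1.22 = 315.5873. B = V − Δ·S = 412.8998.
(2,1): S=193.3275. Δ = (V_up−V_dn)/(S_up−S_dn) = (215.6797−358.7421)/(288.0580−144.9956) = -1.0000. V = [p*·215.6797 + (1−p*)·358.7421]/1.22 = 219.5723. B = V − Δ·S = 412.8998.
(2,2): S=384.0773. Δ = (V_up−V_dn)/(S_up−S_dn) = (55.4336−215.6797)/(572.2752−288.0580) = -0.5638. V = [p*·55.4336 + (1−p*)·215.6797]/1.22 = 93.3621. B = V − Δ·S = 309.9109.
(1,0): S=129.7500. Δ = (V_up−V_dn)/(S_up−S_dn) = (219.5723−315.5873)/(193.3275−97.3125) = -1.0000. V = [p*·219.5723 + (1−p*)·315.5873]/1.22 = 208.6924. B = V − Δ·S = 338.4424.
(1,1): S=257.7700. Δ = (V_up−V_dn)/(S_up−S_dn) = (93.3621−219.5723)/(384.0773−193.3275) = -0.6617. V = [p*·93.3621 + (1−p*)·219.5723]/1.22 = 114.2719. B = V − Δ·S = 284.8262.
(0,0): S=173.0000. Δ = (V_up−V_dn)/(S_up−S_dn) = (114.2719−208.6924)/(257.7700−129.7500) = -0.7375. V = [p*·114.2719 + (1−p*)·208.6924]/1.22 = 121.9038. B = V − Δ·S = 249.4991.
Self-financing check: at every node Δ·S+B equals the discounted successor values.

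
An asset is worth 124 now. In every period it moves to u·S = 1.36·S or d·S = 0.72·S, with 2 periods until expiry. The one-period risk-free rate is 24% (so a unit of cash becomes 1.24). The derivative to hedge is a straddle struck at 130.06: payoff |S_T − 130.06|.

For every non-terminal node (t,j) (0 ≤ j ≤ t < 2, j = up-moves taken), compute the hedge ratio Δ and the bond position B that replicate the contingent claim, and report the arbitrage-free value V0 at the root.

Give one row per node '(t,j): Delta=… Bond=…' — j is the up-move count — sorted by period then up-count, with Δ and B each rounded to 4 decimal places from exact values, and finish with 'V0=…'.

(0,0): Delta=0.6396 Bond=-33.4647
(1,0): Delta=-1.0000 Bond=104.8871
(1,1): Delta=0.8399 Bond=-75.2769
V0=45.8454

Risk-neutral probability p* = (R−d)/(u−d) = (1.24−0.72)/(1.36−0.72) = 0.8125.
Payoff layer (t=2): V(2,0)=65.7784, V(2,1)=8.6392, V(2,2)=99.2904
(1,0): S=89.2800. Δ = (V_up−V_dn)/(S_up−S_dn) = (8.6392−65.7784)/(121.4208−64.2816) = -1.0000. V = [p*·8.6392 + (1−p*)·65.7784]/1.24 = 15.6071. B = V − Δ·S = 104.8871.
(1,1): S=168.6400. Δ = (V_up−V_dn)/(S_up−S_dn) = (99.2904−8.6392)/(229.3504−121.4208) = 0.8399. V = [p*·99.2904 + (1−p*)·8.6392]/1.24 = 66.3656. B = V − Δ·S = -75.2769.
(0,0): S=124.0000. Δ = (V_up−V_dn)/(S_up−S_dn) = (66.3656−15.6071)/(168.6400−89.2800) = 0.6396. V = [p*·66.3656 + (1−p*)·15.6071]/1.24 = 45.8454. B = V − Δ·S = -33.4647.
Check: Δ(0,0)·S0 + B(0,0) = 45.8454 = V0.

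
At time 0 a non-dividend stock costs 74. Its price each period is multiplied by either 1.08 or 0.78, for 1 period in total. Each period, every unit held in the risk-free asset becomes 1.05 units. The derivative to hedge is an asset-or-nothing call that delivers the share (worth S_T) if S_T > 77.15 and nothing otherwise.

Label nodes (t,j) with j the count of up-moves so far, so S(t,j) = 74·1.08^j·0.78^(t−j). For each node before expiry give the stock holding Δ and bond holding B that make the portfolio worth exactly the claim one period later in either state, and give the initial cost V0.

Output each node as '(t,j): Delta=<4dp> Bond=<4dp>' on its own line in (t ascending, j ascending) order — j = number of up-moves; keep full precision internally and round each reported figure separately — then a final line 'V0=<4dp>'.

No-arbitrage ⇒ martingale measure with p* = (R−d)/(u−d) = 0.9000.
At expiry t=1: V(1,0)=0.0000, V(1,1)=79.9200
  t=0,j=0: stock 74.0000 → up 79.9200 (V=79.9200), down 57.7200 (V=0.0000). Price 68.5029; hedge Δ=3.6000, bond B=-197.8971.
Check: Δ(0,0)·S0 + B(0,0) = 68.5029 = V0.

(0,0): Delta=3.6000 Bond=-197.8971
V0=68.5029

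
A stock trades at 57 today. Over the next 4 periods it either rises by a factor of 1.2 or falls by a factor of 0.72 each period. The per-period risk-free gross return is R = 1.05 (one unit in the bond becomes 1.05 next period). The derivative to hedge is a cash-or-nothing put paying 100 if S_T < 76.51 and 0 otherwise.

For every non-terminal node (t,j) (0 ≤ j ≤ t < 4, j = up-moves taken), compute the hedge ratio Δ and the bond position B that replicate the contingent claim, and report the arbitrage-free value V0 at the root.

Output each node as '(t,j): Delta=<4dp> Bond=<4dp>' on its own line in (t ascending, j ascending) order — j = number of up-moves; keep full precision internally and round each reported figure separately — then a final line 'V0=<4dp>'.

(0,0): Delta=-1.0260 Bond=122.3710
(1,0): Delta=0.0000 Bond=86.3838
(1,1): Delta=-1.3058 Bond=147.6285
(2,0): Delta=0.0000 Bond=90.7029
(2,1): Delta=0.0000 Bond=90.7029
(2,2): Delta=-1.6619 Bond=184.2404
(3,0): Delta=0.0000 Bond=95.2381
(3,1): Delta=0.0000 Bond=95.2381
(3,2): Delta=0.0000 Bond=95.2381
(3,3): Delta=-2.1151 Bond=238.0952
V0=63.8908

Since d<R<u, set p* = (R−d)/(u−d) = 0.6875; price each node as the discounted p*-expectation of its children.
Terminal payoffs: V(4,0)=100.0000, V(4,1)=100.0000, V(4,2)=100.0000, V(4,3)=100.0000, V(4,4)=0.0000
  t=3,j=0: stock 21.2751 → up 25.5302 (V=100.0000), down 15.3181 (V=100.0000). Price 95.2381; hedge Δ=0.0000, bond B=95.2381.
  t=3,j=1: stock 35.4586 → up 42.5503 (V=100.0000), down 25.5302 (V=100.0000). Price 95.2381; hedge Δ=0.0000, bond B=95.2381.
  t=3,j=2: stock 59.0976 → up 70.9171 (V=100.0000), down 42.5503 (V=100.0000). Price 95.2381; hedge Δ=0.0000, bond B=95.2381.
  t=3,j=3: stock 98.4960 → up 118.1952 (V=0.0000), down 70.9171 (V=100.0000). Price 29.7619; hedge Δ=-2.1151, bond B=238.0952.
  t=2,j=0: stock 29.5488 → up 35.4586 (V=95.2381), down 21.2751 (V=95.2381). Price 90.7029; hedge Δ=0.0000, bond B=90.7029.
  t=2,j=1: stock 49.2480 → up 59.0976 (V=95.2381), down 35.4586 (V=95.2381). Price 90.7029; hedge Δ=0.0000, bond B=90.7029.
  t=2,j=2: stock 82.0800 → up 98.4960 (V=29.7619), down 59.0976 (V=95.2381). Price 47.8316; hedge Δ=-1.6619, bond B=184.2404.
  t=1,j=0: stock 41.0400 → up 49.2480 (V=90.7029), down 29.5488 (V=90.7029). Price 86.3838; hedge Δ=0.0000, bond B=86.3838.
  t=1,j=1: stock 68.4000 → up 82.0800 (V=47.8316), down 49.2480 (V=90.7029). Price 58.3133; hedge Δ=-1.3058, bond B=147.6285.
  t=0,j=0: stock 57.0000 → up 68.4000 (V=58.3133), down 41.0400 (V=86.3838). Price 63.8908; hedge Δ=-1.0260, bond B=122.3710.
Root portfolio cost Δ·57+B reproduces V0=63.8908.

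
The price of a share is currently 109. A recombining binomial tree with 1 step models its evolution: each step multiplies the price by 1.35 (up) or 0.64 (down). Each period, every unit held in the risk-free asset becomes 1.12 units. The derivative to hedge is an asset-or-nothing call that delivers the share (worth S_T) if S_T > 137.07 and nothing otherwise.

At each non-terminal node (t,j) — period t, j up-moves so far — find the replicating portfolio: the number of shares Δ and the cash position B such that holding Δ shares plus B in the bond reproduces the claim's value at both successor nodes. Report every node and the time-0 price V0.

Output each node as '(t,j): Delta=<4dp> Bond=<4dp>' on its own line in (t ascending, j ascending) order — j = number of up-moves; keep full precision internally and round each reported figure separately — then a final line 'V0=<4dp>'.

(0,0): Delta=1.9014 Bond=-118.4306
V0=88.8229

Since d<R<u, set p* = (R−d)/(u−d) = 0.6761; price each node as the discounted p*-expectation of its children.
Terminal values V(1,·): V(1,0)=0.0000, V(1,1)=147.1500
  t=0,j=0: stock 109.0000 → up 147.1500 (V=147.1500), down 69.7600 (V=0.0000). Price 88.8229; hedge Δ=1.9014, bond B=-118.4306.
Check: Δ(0,0)·S0 + B(0,0) = 88.8229 = V0.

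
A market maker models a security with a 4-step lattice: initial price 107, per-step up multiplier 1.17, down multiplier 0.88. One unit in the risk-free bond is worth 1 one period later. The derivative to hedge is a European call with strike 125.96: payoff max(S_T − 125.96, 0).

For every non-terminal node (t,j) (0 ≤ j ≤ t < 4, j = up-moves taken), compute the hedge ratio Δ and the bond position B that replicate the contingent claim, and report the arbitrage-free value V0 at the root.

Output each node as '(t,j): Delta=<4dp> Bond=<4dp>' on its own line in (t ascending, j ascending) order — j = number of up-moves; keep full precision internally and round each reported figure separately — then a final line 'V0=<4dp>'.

(0,0): Delta=0.3546 Bond=-31.6290
(1,0): Delta=0.1558 Bond=-12.9104
(1,1): Delta=0.5664 Bond=-58.1470
(2,0): Delta=0.0000 Bond=0.0000
(2,1): Delta=0.3218 Bond=-31.2002
(2,2): Delta=0.8271 Bond=-96.3217
(3,0): Delta=0.0000 Bond=0.0000
(3,1): Delta=0.0000 Bond=0.0000
(3,2): Delta=0.6647 Bond=-75.4005
(3,3): Delta=1.0000 Bond=-125.9600
V0=6.3136

No-arbitrage ⇒ martingale measure with p* = (R−d)/(u−d) = 0.4138.
At expiry t=4: V(4,0)=0.0000, V(4,1)=0.0000, V(4,2)=0.0000, V(4,3)=24.8479, V(4,4)=74.5459
  t=3,j=0: stock 72.9175 → up 85.3135 (V=0.0000), down 64.1674 (V=0.0000). Price 0.0000; hedge Δ=0.0000, bond B=0.0000.
  t=3,j=1: stock 96.9471 → up 113.4281 (V=0.0000), down 85.3135 (V=0.0000). Price 0.0000; hedge Δ=0.0000, bond B=0.0000.
  t=3,j=2: stock 128.8956 → up 150.8079 (V=24.8479), down 113.4281 (V=0.0000). Price 10.2819; hedge Δ=0.6647, bond B=-75.4005.
  t=3,j=3: stock 171.3726 → up 200.5059 (V=74.5459), down 150.8079 (V=24.8479). Price 45.4126; hedge Δ=1.0000, bond B=-125.9600.
  t=2,j=0: stock 82.8608 → up 96.9471 (V=0.0000), down 72.9175 (V=0.0000). Price 0.0000; hedge Δ=0.0000, bond B=0.0000.
  t=2,j=1: stock 110.1672 → up 128.8956 (V=10.2819), down 96.9471 (V=0.0000). Price 4.2546; hedge Δ=0.3218, bond B=-31.2002.
  t=2,j=2: stock 146.4723 → up 171.3726 (V=45.4126), down 128.8956 (V=10.2819). Price 24.8187; hedge Δ=0.8271, bond B=-96.3217.
  t=1,j=0: stock 94.1600 → up 110.1672 (V=4.2546), down 82.8608 (V=0.0000). Price 1.7605; hedge Δ=0.1558, bond B=-12.9104.
  t=1,j=1: stock 125.1900 → up 146.4723 (V=24.8187), down 110.1672 (V=4.2546). Price 12.7639; hedge Δ=0.5664, bond B=-58.1470.
  t=0,j=0: stock 107.0000 → up 125.1900 (V=12.7639), down 94.1600 (V=1.7605). Price 6.3136; hedge Δ=0.3546, bond B=-31.6290.
Self-financing check: at every node Δ·S+B equals the discounted successor values.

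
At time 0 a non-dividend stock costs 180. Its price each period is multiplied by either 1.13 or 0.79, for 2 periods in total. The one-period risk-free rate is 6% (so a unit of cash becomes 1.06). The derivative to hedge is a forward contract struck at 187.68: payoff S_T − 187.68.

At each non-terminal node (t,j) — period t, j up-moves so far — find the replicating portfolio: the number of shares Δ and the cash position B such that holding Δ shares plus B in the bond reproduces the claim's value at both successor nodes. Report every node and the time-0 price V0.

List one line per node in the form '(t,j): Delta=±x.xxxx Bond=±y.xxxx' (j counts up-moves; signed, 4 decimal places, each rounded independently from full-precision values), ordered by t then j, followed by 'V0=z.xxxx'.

The replicating-portfolio and risk-neutral prices coincide; use p* = (1.06−0.79)/(1.13−0.79) = 0.7941 for the latter.
Payoff layer (t=2): V(2,0)=-75.3420, V(2,1)=-26.9940, V(2,2)=42.1620
  t=1,j=0: stock 142.2000 → up 160.6860 (V=-26.9940), down 112.3380 (V=-75.3420). Price -34.8566; hedge Δ=1.0000, bond B=-177.0566.
  t=1,j=1: stock 203.4000 → up 229.8420 (V=42.1620), down 160.6860 (V=-26.9940). Price 26.3434; hedge Δ=1.0000, bond B=-177.0566.
  t=0,j=0: stock 180.0000 → up 203.4000 (V=26.3434), down 142.2000 (V=-34.8566). Price 12.9655; hedge Δ=1.0000, bond B=-167.0345.
The time-0 hedge costs 12.9655, which is the no-arbitrage price.

(0,0): Delta=1.0000 Bond=-167.0345
(1,0): Delta=1.0000 Bond=-177.0566
(1,1): Delta=1.0000 Bond=-177.0566
V0=12.9655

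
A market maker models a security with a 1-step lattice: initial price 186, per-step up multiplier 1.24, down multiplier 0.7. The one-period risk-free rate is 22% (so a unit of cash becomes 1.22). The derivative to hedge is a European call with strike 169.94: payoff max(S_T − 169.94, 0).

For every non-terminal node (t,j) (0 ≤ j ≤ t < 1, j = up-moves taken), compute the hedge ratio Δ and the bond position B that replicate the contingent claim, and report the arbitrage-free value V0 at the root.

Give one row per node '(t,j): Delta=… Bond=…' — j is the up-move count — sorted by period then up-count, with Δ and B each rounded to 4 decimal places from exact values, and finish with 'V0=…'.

(0,0): Delta=0.6043 Bond=-64.4961
V0=47.9114

The replicating-portfolio and risk-neutral prices coincide; use p* = (1.22−0.7)/(1.24−0.7) = 0.9630 for the latter.
Payoff layer (t=1): V(1,0)=0.0000, V(1,1)=60.7000
(0,0): S=186.0000. Δ = (V_up−V_dn)/(S_up−S_dn) = (60.7000−0.0000)/(230.6400−130.2000) = 0.6043. V = [p*·60.7000 + (1−p*)·0.0000]/1.22 = 47.9114. B = V − Δ·S = -64.4961.
The time-0 hedge costs 47.9114, which is the no-arbitrage price.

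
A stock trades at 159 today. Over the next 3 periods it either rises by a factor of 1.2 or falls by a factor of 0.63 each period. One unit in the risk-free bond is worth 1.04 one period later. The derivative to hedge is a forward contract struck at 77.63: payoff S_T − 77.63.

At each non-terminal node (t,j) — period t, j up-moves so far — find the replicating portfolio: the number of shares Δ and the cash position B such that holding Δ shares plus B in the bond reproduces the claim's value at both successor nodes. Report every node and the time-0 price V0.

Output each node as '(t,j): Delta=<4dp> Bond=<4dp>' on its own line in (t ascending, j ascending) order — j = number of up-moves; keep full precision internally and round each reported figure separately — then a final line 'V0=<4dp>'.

(0,0): Delta=1.0000 Bond=-69.0128
(1,0): Delta=1.0000 Bond=-71.7733
(1,1): Delta=1.0000 Bond=-71.7733
(2,0): Delta=1.0000 Bond=-74.6442
(2,1): Delta=1.0000 Bond=-74.6442
(2,2): Delta=1.0000 Bond=-74.6442
V0=89.9872

The replicating-portfolio and risk-neutral prices coincide; use p* = (1.04−0.63)/(1.2−0.63) = 0.7193 for the latter.
Terminal payoffs: V(3,0)=-37.8725, V(3,1)=-1.9015, V(3,2)=66.6148, V(3,3)=197.1220
Node (2,0) S=63.1071: V=(p*·-1.9015+(1−p*)·-37.8725)/1.04=-11.5371; Δ=(-1.9015−-37.8725)/(75.7285−39.7575)=1.0000; B=V−Δ·S=-74.6442
Node (2,1) S=120.2040: V=(p*·66.6148+(1−p*)·-1.9015)/1.04=45.5598; Δ=(66.6148−-1.9015)/(144.2448−75.7285)=1.0000; B=V−Δ·S=-74.6442
Node (2,2) S=228.9600: V=(p*·197.1220+(1−p*)·66.6148)/1.04=154.3158; Δ=(197.1220−66.6148)/(274.7520−144.2448)=1.0000; B=V−Δ·S=-74.6442
Node (1,0) S=100.1700: V=(p*·45.5598+(1−p*)·-11.5371)/1.04=28.3967; Δ=(45.5598−-11.5371)/(120.2040−63.1071)=1.0000; B=V−Δ·S=-71.7733
Node (1,1) S=190.8000: V=(p*·154.3158+(1−p*)·45.5598)/1.04=119.0267; Δ=(154.3158−45.5598)/(228.9600−120.2040)=1.0000; B=V−Δ·S=-71.7733
Node (0,0) S=159.0000: V=(p*·119.0267+(1−p*)·28.3967)/1.04=89.9872; Δ=(119.0267−28.3967)/(190.8000−100.1700)=1.0000; B=V−Δ·S=-69.0128
Check: Δ(0,0)·S0 + B(0,0) = 89.9872 = V0.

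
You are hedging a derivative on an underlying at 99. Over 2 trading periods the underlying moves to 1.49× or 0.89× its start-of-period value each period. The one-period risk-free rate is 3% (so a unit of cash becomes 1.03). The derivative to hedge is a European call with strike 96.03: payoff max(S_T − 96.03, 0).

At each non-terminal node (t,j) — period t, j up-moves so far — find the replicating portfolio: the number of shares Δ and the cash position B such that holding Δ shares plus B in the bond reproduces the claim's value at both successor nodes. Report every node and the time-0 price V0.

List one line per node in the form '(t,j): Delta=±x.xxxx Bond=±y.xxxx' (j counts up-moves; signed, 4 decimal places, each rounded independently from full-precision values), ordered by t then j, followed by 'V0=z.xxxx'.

Risk-neutral probability p* = (R−d)/(u−d) = (1.03−0.89)/(1.49−0.89) = 0.2333.
Payoff layer (t=2): V(2,0)=0.0000, V(2,1)=35.2539, V(2,2)=123.7599
  t=1,j=0: stock 88.1100 → up 131.2839 (V=35.2539), down 78.4179 (V=0.0000). Price 7.9863; hedge Δ=0.6669, bond B=-50.7702.
  t=1,j=1: stock 147.5100 → up 219.7899 (V=123.7599), down 131.2839 (V=35.2539). Price 54.2770; hedge Δ=1.0000, bond B=-93.2330.
  t=0,j=0: stock 99.0000 → up 147.5100 (V=54.2770), down 88.1100 (V=7.9863). Price 18.2403; hedge Δ=0.7793, bond B=-58.9108.
Root portfolio cost Δ·99+B reproduces V0=18.2403.

(0,0): Delta=0.7793 Bond=-58.9108
(1,0): Delta=0.6669 Bond=-50.7702
(1,1): Delta=1.0000 Bond=-93.2330
V0=18.2403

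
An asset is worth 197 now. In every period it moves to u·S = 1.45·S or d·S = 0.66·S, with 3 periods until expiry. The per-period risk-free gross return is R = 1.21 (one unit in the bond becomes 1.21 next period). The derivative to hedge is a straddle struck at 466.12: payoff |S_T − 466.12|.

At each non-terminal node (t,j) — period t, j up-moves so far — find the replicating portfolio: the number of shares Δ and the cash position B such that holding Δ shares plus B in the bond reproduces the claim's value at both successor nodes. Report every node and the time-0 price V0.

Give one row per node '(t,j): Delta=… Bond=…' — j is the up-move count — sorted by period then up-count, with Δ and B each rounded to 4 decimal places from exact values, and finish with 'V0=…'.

(0,0): Delta=-0.4280 Bond=201.6441
(1,0): Delta=-1.0000 Bond=318.3662
(1,1): Delta=-0.3143 Bond=211.5341
(2,0): Delta=-1.0000 Bond=385.2231
(2,1): Delta=-1.0000 Bond=385.2231
(2,2): Delta=-0.1782 Bond=199.5489
V0=117.3363

The replicating-portfolio and risk-neutral prices coincide; use p* = (1.21−0.66)/(1.45−0.66) = 0.6962 for the latter.
Terminal values V(3,·): V(3,0)=409.4833, V(3,1)=341.6909, V(3,2)=192.7529, V(3,3)=134.4591
(2,0): S=85.8132. Δ = (V_up−V_dn)/(S_up−S_dn) = (341.6909−409.4833)/(124.4291−56.6367) = -1.0000. V = [p*·341.6909 + (1−p*)·409.4833]/1.21 = 299.4099. B = V − Δ·S = 385.2231.
(2,1): S=188.5290. Δ = (V_up−V_dn)/(S_up−S_dn) = (192.7529−341.6909)/(273.3671−124.4291) = -1.0000. V = [p*·192.7529 + (1−p*)·341.6909]/1.21 = 196.6941. B = V − Δ·S = 385.2231.
(2,2): S=414.1925. Δ = (V_up−V_dn)/(S_up−S_dn) = (134.4591−192.7529)/(600.5791−273.3671) = -0.1782. V = [p*·134.4591 + (1−p*)·192.7529]/1.21 = 125.7592. B = V − Δ·S = 199.5489.
(1,0): S=130.0200. Δ = (V_up−V_dn)/(S_up−S_dn) = (196.6941−299.4099)/(188.5290−85.8132) = -1.0000. V = [p*·196.6941 + (1−p*)·299.4099]/1.21 = 188.3462. B = V − Δ·S = 318.3662.
(1,1): S=285.6500. Δ = (V_up−V_dn)/(S_up−S_dn) = (125.7592−196.6941)/(414.1925−188.5290) = -0.3143. V = [p*·125.7592 + (1−p*)·196.6941]/1.21 = 121.7430. B = V − Δ·S = 211.5341.
(0,0): S=197.0000. Δ = (V_up−V_dn)/(S_up−S_dn) = (121.7430−188.3462)/(285.6500−130.0200) = -0.4280. V = [p*·121.7430 + (1−p*)·188.3462]/1.21 = 117.3363. B = V − Δ·S = 201.6441.
The time-0 hedge costs 117.3363, which is the no-arbitrage price.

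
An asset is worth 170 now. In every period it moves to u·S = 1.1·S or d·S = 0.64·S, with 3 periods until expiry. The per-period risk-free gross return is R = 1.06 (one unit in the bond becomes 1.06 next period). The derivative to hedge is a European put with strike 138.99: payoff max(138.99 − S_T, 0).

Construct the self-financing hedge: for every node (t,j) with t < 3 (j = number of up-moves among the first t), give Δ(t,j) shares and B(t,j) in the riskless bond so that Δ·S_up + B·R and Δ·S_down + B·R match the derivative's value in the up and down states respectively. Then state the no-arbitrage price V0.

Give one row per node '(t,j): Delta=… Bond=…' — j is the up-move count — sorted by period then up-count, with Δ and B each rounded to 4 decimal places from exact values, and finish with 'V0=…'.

(0,0): Delta=-0.1719 Bond=31.7020
(1,0): Delta=-1.0000 Bond=123.7006
(1,1): Delta=-0.1260 Bond=25.0235
(2,0): Delta=-1.0000 Bond=131.1226
(2,1): Delta=-1.0000 Bond=131.1226
(2,2): Delta=-0.0776 Bond=16.5632
V0=2.4778

No-arbitrage ⇒ martingale measure with p* = (R−d)/(u−d) = 0.9130.
At expiry t=3: V(3,0)=94.4255, V(3,1)=62.3948, V(3,2)=7.3420, V(3,3)=0.0000
Node (2,0) S=69.6320: V=(p*·62.3948+(1−p*)·94.4255)/1.06=61.4906; Δ=(62.3948−94.4255)/(76.5952−44.5645)=-1.0000; B=V−Δ·S=131.1226
Node (2,1) S=119.6800: V=(p*·7.3420+(1−p*)·62.3948)/1.06=11.4426; Δ=(7.3420−62.3948)/(131.6480−76.5952)=-1.0000; B=V−Δ·S=131.1226
Node (2,2) S=205.7000: V=(p*·0.0000+(1−p*)·7.3420)/1.06=0.6023; Δ=(0.0000−7.3420)/(226.2700−131.6480)=-0.0776; B=V−Δ·S=16.5632
Node (1,0) S=108.8000: V=(p*·11.4426+(1−p*)·61.4906)/1.06=14.9006; Δ=(11.4426−61.4906)/(119.6800−69.6320)=-1.0000; B=V−Δ·S=123.7006
Node (1,1) S=187.0000: V=(p*·0.6023+(1−p*)·11.4426)/1.06=1.4575; Δ=(0.6023−11.4426)/(205.7000−119.6800)=-0.1260; B=V−Δ·S=25.0235
Node (0,0) S=170.0000: V=(p*·1.4575+(1−p*)·14.9006)/1.06=2.4778; Δ=(1.4575−14.9006)/(187.0000−108.8000)=-0.1719; B=V−Δ·S=31.7020
Check: Δ(0,0)·S0 + B(0,0) = 2.4778 = V0.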